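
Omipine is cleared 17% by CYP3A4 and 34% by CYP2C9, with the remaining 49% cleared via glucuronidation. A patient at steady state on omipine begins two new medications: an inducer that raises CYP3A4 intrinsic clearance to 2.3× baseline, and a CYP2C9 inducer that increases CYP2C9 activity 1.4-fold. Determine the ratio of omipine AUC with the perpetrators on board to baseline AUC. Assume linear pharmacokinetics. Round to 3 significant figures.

0.737

The CYP3A4 pathway (17% of clearance) increases to 2.3× activity: 0.17 × 2.3 = 0.391.
The CYP2C9 pathway (34% of clearance) increases to 1.4× activity: 0.34 × 1.4 = 0.476.
The remaining 49% of clearance is unaffected.
New clearance relative to baseline: 0.391 + 0.476 + 0.49 = 1.357.
Net AUC ratio = 1 / 1.357 = 0.737.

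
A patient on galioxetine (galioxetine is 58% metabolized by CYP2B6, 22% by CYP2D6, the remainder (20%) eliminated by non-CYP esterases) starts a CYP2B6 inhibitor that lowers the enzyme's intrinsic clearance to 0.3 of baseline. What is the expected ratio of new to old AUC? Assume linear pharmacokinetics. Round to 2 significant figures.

The CYP2B6 pathway (58% of clearance) falls to 0.3× activity: 0.58 × 0.3 = 0.174.
CYP2D6 (22%) and the residual 20% are unaffected.
Relative clearance = 0.174 + 0.22 + 0.2 = 0.594.
Since AUC ∝ 1/CL, the ratio is 1 / 0.594 = 1.7.

1.7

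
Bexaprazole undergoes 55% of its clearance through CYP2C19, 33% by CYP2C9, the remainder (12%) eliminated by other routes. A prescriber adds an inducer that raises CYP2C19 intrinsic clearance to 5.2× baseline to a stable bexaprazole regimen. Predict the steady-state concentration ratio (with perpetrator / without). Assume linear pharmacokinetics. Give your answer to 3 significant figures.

0.302

The CYP2C19 pathway (55% of clearance) rises to 5.2× activity: 0.55 × 5.2 = 2.86.
CYP2C9 (33%) and the residual 12% are unaffected.
CL_new/CL_old = 2.86 + 0.33 + 0.12 = 3.31.
Steady-state concentration ratio = CL_old/CL_new = 1 / 3.31 = 0.302.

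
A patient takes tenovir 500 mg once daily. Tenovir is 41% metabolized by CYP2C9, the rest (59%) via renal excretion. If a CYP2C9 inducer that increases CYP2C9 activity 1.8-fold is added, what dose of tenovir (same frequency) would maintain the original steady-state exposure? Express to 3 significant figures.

664 mg

The CYP2C9 pathway (41% of clearance) is boosted to 1.8× activity: 0.41 × 1.8 = 0.738.
The remaining 59% of clearance is unaffected.
CL_new/CL_old = 0.738 + 0.59 = 1.328.
Exposure is unchanged when dose changes in proportion to clearance. New dose = 500 mg × 1.328 = 664 mg.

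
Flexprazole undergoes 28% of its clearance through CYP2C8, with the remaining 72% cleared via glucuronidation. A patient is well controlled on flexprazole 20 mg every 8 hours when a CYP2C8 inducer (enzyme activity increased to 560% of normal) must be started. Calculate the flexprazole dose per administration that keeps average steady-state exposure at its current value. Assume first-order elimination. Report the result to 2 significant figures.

46 mg

The CYP2C8 pathway (28% of clearance) is boosted to 5.6× activity: 0.28 × 5.6 = 1.568.
The remaining 72% of clearance is unaffected.
New clearance relative to baseline: 1.568 + 0.72 = 2.288.
To maintain the same steady-state level, dose must scale with clearance: new dose = 20 × 2.288 = 46 mg.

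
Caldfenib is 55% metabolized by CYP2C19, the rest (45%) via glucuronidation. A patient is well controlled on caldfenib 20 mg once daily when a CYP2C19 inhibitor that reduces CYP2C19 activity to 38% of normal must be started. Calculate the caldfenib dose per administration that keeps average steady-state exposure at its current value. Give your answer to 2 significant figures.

13 mg

The CYP2C19 pathway (55% of clearance) is reduced to 0.38× activity: 0.55 × 0.38 = 0.209.
The remaining 45% of clearance is unaffected.
CL_new/CL_old = 0.209 + 0.45 = 0.659.
Css,avg = (dose rate)/CL, so holding Css fixed requires dose ∝ CL: 20 × 0.659 = 13 mg.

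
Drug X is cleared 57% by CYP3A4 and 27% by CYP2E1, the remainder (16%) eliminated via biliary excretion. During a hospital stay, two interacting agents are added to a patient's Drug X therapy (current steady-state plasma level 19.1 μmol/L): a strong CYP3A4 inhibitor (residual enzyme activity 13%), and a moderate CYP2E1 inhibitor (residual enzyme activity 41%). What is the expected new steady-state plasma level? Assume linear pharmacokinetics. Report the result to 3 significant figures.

55.4 μmol/L

The CYP3A4 pathway (57% of clearance) drops to 0.13× activity: 0.57 × 0.13 = 0.0741.
The CYP2E1 pathway (27% of clearance) is reduced to 0.41× activity: 0.27 × 0.41 = 0.1107.
Non-CYP routes (16%) are unchanged.
CL_new/CL_old = 0.0741 + 0.1107 + 0.16 = 0.3448.
Dividing the baseline by the relative clearance: 19.1 / 0.3448 = 55.4 μmol/L.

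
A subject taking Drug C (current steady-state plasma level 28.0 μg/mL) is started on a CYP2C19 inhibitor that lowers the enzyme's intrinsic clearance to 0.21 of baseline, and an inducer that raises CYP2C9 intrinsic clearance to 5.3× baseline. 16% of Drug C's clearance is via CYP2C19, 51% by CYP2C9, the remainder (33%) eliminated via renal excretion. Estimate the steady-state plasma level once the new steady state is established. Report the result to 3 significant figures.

CYP2C19: 0.16 × 0.21 = 0.0336
CYP2C9: 0.51 × 5.3 = 2.703
Other: 0.33 (unchanged)
New clearance relative to baseline: 0.0336 + 2.703 + 0.33 = 3.0666.
Dividing the baseline by the relative clearance: 28.0 / 3.0666 = 9.13 μg/mL.

9.13 μg/mL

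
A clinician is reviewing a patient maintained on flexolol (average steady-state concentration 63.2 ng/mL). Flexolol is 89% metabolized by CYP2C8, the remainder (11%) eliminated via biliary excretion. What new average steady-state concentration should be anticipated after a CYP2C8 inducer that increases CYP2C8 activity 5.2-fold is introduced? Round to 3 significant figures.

13.3 ng/mL

CYP2C8: 0.89 × 5.2 = 4.628
Other: 0.11 (unchanged)
CL_new/CL_old = 4.628 + 0.11 = 4.738.
New average steady-state concentration = baseline ÷ relative clearance = 63.2 / 4.738 = 13.3 ng/mL.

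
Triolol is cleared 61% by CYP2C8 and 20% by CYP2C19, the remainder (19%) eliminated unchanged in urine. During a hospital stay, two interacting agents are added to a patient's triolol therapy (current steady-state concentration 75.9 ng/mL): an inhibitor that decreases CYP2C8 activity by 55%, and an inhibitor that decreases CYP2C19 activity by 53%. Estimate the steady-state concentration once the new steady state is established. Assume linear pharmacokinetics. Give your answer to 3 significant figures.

CYP2C8: 0.61 × 0.45 = 0.2745
CYP2C19: 0.2 × 0.47 = 0.094
Other: 0.19 (unchanged)
CL_new/CL_old = 0.2745 + 0.094 + 0.19 = 0.5585.
Steady-state concentration ∝ 1/CL: new value = 75.9 / 0.5585 = 136 ng/mL.

136 ng/mL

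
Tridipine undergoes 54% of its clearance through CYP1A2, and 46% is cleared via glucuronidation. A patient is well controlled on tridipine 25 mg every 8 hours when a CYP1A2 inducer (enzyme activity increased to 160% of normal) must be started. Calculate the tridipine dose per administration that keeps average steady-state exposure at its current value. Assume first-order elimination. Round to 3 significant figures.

33.1 mg

The CYP1A2 pathway (54% of clearance) is boosted to 1.6× activity: 0.54 × 1.6 = 0.864.
The remaining 46% of clearance is unaffected.
CL_new/CL_old = 0.864 + 0.46 = 1.324.
Css,avg = (dose rate)/CL, so holding Css fixed requires dose ∝ CL: 25 × 1.324 = 33.1 mg.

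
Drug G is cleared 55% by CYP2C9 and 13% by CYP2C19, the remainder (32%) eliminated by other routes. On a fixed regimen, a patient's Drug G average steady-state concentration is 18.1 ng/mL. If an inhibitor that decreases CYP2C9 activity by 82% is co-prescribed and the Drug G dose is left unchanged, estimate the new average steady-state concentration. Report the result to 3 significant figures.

The CYP2C9 pathway (55% of clearance) is reduced to 0.18× activity: 0.55 × 0.18 = 0.099.
CYP2C19 (13%) and the residual 32% are unaffected.
New clearance relative to baseline: 0.099 + 0.13 + 0.32 = 0.549.
Average steady-state concentration ∝ 1/CL, so new value = 18.1 / 0.549 = 33.0 ng/mL.

33.0 ng/mL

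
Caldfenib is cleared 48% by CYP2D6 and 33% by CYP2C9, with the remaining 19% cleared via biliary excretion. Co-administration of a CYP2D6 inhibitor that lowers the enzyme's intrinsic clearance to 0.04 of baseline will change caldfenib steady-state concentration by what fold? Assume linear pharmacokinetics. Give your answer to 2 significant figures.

1.9

The CYP2D6 pathway (48% of clearance) falls to 0.04× activity: 0.48 × 0.04 = 0.0192.
CYP2C9 (33%) and the residual 19% are unaffected.
New clearance relative to baseline: 0.0192 + 0.33 + 0.19 = 0.5392.
Steady-state concentration is inversely proportional to clearance, so the fold-change is 1 / 0.5392 = 1.9.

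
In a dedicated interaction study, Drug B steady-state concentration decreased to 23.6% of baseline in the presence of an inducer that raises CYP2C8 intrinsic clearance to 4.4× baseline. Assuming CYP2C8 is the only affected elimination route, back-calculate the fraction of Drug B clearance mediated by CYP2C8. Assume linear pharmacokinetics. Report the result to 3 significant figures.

0.952

Let x = fm,CYP2C8. Because steady-state concentration ∝ 1/CL, relative clearance rose to 1/0.236 = 4.237.
Only the CYP2C8 route changed, so 4.237 = x·4.4 + (1 − x), giving x = 0.952.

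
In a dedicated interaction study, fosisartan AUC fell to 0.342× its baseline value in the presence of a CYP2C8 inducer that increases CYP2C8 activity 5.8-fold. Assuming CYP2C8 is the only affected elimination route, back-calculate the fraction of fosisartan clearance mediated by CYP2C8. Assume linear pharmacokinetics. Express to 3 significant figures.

Write x for the fraction cleared via CYP2C8. The observed AUC change means clearance rose to 1/0.342 = 2.924 of baseline.
Setting x·5.8 + (1 − x) = 2.924 and solving: x = (2.924 − 1)/(5.8 − 1) = 0.401.

0.401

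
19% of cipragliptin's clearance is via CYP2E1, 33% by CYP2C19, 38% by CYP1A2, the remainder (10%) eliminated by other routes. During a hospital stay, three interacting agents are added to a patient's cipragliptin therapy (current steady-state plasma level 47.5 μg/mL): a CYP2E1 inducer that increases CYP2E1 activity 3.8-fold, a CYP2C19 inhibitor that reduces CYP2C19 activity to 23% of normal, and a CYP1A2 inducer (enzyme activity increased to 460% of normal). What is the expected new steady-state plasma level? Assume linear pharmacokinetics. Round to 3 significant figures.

18.0 μg/mL

The CYP2E1 pathway (19% of clearance) is boosted to 3.8× activity: 0.19 × 3.8 = 0.722.
The CYP2C19 pathway (33% of clearance) drops to 0.23× activity: 0.33 × 0.23 = 0.0759.
The CYP1A2 pathway (38% of clearance) increases to 4.6× activity: 0.38 × 4.6 = 1.748.
The remaining 10% of clearance is unaffected.
Relative clearance = 0.722 + 0.0759 + 1.748 + 0.1 = 2.6459.
Steady-state plasma level ∝ 1/CL: new value = 47.5 / 2.6459 = 18.0 μg/mL.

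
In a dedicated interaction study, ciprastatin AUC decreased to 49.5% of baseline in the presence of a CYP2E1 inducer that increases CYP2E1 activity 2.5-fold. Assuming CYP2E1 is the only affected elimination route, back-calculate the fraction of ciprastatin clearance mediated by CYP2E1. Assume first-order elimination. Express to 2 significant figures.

Let fm be the CYP2E1 fraction. New clearance relative to baseline = fm × 2.5 + (1 − fm).
AUC ratio = 1 / (new CL fraction), so new CL fraction = 1 / 0.495 = 2.02.
fm × 2.5 + 1 − fm = 2.02  ⇒  fm × (2.5 − 1) = 1.02  ⇒  fm = 0.68.

0.68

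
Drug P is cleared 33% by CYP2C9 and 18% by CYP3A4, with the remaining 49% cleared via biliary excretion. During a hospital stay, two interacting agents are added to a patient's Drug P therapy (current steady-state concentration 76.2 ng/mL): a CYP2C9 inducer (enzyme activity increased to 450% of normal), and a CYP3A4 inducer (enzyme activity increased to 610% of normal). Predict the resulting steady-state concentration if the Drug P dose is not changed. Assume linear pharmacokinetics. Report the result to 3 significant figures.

The CYP2C9 pathway (33% of clearance) increases to 4.5× activity: 0.33 × 4.5 = 1.485.
The CYP3A4 pathway (18% of clearance) rises to 6.1× activity: 0.18 × 6.1 = 1.098.
Non-CYP routes (49%) are unchanged.
CL_new/CL_old = 1.485 + 1.098 + 0.49 = 3.073.
New steady-state concentration = 76.2 / 3.073 = 24.8 ng/mL (concentration scales inversely with clearance).

24.8 ng/mL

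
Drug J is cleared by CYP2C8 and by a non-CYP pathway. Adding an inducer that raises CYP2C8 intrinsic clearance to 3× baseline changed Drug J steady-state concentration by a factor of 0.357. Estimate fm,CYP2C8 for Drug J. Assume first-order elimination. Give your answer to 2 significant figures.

Let x = fm,CYP2C8. Because steady-state concentration ∝ 1/CL, relative clearance rose to 1/0.357 = 2.801.
Only the CYP2C8 route changed, so 2.801 = x·3 + (1 − x), giving x = 0.90.

0.90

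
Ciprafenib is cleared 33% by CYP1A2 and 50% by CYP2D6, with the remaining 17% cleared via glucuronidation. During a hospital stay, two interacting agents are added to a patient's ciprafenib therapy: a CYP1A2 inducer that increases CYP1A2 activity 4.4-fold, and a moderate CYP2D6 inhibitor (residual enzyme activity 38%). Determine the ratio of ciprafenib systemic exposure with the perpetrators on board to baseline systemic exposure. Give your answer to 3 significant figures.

0.552

The CYP1A2 pathway (33% of clearance) is boosted to 4.4× activity: 0.33 × 4.4 = 1.452.
The CYP2D6 pathway (50% of clearance) drops to 0.38× activity: 0.5 × 0.38 = 0.19.
The remaining 17% of clearance is unaffected.
Relative clearance = 1.452 + 0.19 + 0.17 = 1.812.
Because systemic exposure varies inversely with clearance, the combined effect is 1 / 1.812 = 0.552.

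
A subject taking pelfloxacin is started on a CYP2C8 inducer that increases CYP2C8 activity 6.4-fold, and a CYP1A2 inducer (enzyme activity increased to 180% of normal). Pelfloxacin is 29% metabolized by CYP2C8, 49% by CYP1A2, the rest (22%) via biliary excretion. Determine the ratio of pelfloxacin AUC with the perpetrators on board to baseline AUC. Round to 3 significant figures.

0.338

The CYP2C8 pathway (29% of clearance) is boosted to 6.4× activity: 0.29 × 6.4 = 1.856.
The CYP1A2 pathway (49% of clearance) rises to 1.8× activity: 0.49 × 1.8 = 0.882.
Non-CYP routes (22%) are unchanged.
Relative clearance = 1.856 + 0.882 + 0.22 = 2.958.
Because AUC varies inversely with clearance, the combined effect is 1 / 2.958 = 0.338.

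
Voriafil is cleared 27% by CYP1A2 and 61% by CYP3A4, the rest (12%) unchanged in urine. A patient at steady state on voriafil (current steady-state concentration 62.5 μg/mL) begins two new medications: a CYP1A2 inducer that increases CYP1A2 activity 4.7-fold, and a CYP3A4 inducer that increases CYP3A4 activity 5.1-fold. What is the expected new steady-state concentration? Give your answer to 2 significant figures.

The CYP1A2 pathway (27% of clearance) is boosted to 4.7× activity: 0.27 × 4.7 = 1.269.
The CYP3A4 pathway (61% of clearance) rises to 5.1× activity: 0.61 × 5.1 = 3.111.
The remaining 12% of clearance is unaffected.
Relative clearance = 1.269 + 3.111 + 0.12 = 4.5.
New steady-state concentration = 62.5 / 4.5 = 14 μg/mL (concentration scales inversely with clearance).

14 μg/mL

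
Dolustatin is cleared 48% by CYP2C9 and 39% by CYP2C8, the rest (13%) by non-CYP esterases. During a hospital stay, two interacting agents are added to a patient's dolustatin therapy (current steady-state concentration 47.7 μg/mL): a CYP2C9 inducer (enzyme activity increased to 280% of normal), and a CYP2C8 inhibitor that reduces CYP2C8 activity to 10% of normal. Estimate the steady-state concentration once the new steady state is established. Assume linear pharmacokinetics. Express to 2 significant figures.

CYP2C9: 0.48 × 2.8 = 1.344
CYP2C8: 0.39 × 0.1 = 0.039
Other: 0.13 (unchanged)
Relative clearance = 1.344 + 0.039 + 0.13 = 1.513.
Dividing the baseline by the relative clearance: 47.7 / 1.513 = 32 μg/mL.

32 μg/mL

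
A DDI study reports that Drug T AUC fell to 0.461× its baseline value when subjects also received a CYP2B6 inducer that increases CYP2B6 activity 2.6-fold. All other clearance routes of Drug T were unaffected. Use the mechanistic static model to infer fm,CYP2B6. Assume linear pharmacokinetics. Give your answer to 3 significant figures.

0.731

CL'/CL = 1 / 0.461 = 2.169
2.6·fm + (1 − fm) = 2.169
fm = (2.169 − 1) / (2.6 − 1) = 0.731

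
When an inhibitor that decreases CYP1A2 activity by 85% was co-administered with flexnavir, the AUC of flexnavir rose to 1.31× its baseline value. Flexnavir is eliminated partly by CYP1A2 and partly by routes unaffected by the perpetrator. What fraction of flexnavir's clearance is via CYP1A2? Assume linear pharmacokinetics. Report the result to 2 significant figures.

0.28

CL'/CL = 1 / 1.31 = 0.7634
0.15·fm + (1 − fm) = 0.7634
fm = (0.7634 − 1) / (0.15 − 1) = 0.28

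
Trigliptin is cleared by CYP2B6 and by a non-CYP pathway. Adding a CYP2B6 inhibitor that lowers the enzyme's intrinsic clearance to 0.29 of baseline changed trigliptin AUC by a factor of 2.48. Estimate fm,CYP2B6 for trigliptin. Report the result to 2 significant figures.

CL'/CL = 1 / 2.48 = 0.4032
0.29·fm + (1 − fm) = 0.4032
fm = (0.4032 − 1) / (0.29 − 1) = 0.84

0.84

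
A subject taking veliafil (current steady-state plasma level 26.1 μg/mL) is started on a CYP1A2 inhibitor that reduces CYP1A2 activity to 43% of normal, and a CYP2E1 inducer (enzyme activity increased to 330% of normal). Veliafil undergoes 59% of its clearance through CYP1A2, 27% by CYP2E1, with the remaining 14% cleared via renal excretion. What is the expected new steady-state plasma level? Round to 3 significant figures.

The CYP1A2 pathway (59% of clearance) falls to 0.43× activity: 0.59 × 0.43 = 0.2537.
The CYP2E1 pathway (27% of clearance) increases to 3.3× activity: 0.27 × 3.3 = 0.891.
The remaining 14% of clearance is unaffected.
Relative clearance = 0.2537 + 0.891 + 0.14 = 1.2847.
Steady-state plasma level ∝ 1/CL: new value = 26.1 / 1.2847 = 20.3 μg/mL.

20.3 μg/mL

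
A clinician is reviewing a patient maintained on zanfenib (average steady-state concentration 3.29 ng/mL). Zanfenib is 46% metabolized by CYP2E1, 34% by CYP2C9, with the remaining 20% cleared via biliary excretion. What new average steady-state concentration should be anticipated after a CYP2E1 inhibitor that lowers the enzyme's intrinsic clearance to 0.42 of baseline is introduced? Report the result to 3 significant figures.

4.49 ng/mL

The CYP2E1 pathway (46% of clearance) falls to 0.42× activity: 0.46 × 0.42 = 0.1932.
CYP2C9 (34%) and the residual 20% are unaffected.
Relative clearance = 0.1932 + 0.34 + 0.2 = 0.7332.
Average steady-state concentration ∝ 1/CL, so new value = 3.29 / 0.7332 = 4.49 ng/mL.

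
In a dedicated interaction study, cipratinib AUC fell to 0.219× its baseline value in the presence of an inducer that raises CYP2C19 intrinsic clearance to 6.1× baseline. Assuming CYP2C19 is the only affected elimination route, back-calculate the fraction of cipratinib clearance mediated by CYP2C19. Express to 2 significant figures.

0.70

CL'/CL = 1 / 0.219 = 4.566
6.1·fm + (1 − fm) = 4.566
fm = (4.566 − 1) / (6.1 − 1) = 0.70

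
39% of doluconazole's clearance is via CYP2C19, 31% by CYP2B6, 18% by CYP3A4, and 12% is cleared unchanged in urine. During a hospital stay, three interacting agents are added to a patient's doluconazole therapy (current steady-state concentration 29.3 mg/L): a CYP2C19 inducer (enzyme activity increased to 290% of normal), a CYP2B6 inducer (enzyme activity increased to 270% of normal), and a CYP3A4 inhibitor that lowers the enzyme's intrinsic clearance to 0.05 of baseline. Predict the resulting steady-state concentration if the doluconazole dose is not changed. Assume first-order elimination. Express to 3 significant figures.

CYP2C19: 0.39 × 2.9 = 1.131
CYP2B6: 0.31 × 2.7 = 0.837
CYP3A4: 0.18 × 0.05 = 0.009
Other: 0.12 (unchanged)
Relative clearance = 1.131 + 0.837 + 0.009 + 0.12 = 2.097.
Steady-state concentration ∝ 1/CL: new value = 29.3 / 2.097 = 14.0 mg/L.

14.0 mg/L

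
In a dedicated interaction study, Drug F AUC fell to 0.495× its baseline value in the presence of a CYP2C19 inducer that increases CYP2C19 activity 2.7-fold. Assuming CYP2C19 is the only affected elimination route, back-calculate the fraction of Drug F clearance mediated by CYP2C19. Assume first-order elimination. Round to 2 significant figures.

0.60

CL'/CL = 1 / 0.495 = 2.02
2.7·fm + (1 − fm) = 2.02
fm = (2.02 − 1) / (2.7 − 1) = 0.60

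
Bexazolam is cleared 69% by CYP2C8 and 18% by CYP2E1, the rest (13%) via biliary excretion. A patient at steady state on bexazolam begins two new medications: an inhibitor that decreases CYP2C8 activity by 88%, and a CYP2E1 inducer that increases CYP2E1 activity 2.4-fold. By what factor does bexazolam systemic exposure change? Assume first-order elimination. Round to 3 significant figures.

1.55

The CYP2C8 pathway (69% of clearance) drops to 0.12× activity: 0.69 × 0.12 = 0.0828.
The CYP2E1 pathway (18% of clearance) rises to 2.4× activity: 0.18 × 2.4 = 0.432.
The remaining 13% of clearance is unaffected.
CL_new/CL_old = 0.0828 + 0.432 + 0.13 = 0.6448.
Systemic exposure ∝ 1/CL: fold-change = 1 / 0.6448 = 1.55.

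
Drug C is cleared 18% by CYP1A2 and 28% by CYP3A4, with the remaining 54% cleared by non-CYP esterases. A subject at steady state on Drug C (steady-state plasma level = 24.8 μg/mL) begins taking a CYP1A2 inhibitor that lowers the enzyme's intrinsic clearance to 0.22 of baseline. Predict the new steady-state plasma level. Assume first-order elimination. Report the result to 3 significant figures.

28.9 μg/mL

The CYP1A2 pathway (18% of clearance) drops to 0.22× activity: 0.18 × 0.22 = 0.0396.
CYP3A4 (28%) and the residual 54% are unaffected.
New clearance relative to baseline: 0.0396 + 0.28 + 0.54 = 0.8596.
Steady-state plasma level ∝ 1/CL, so new value = 24.8 / 0.8596 = 28.9 μg/mL.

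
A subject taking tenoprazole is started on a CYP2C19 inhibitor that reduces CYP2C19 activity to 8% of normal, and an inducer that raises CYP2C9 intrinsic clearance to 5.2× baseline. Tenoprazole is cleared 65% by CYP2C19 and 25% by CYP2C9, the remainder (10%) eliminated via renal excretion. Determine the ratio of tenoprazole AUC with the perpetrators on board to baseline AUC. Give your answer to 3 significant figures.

The CYP2C19 pathway (65% of clearance) is reduced to 0.08× activity: 0.65 × 0.08 = 0.052.
The CYP2C9 pathway (25% of clearance) increases to 5.2× activity: 0.25 × 5.2 = 1.3.
The remaining 10% of clearance is unaffected.
Relative clearance = 0.052 + 1.3 + 0.1 = 1.452.
Net AUC ratio = 1 / 1.452 = 0.689.

0.689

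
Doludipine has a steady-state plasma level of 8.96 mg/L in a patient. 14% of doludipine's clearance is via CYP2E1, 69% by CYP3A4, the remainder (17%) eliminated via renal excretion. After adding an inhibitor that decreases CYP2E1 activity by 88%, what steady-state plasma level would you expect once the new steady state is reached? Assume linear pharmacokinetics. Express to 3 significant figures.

CYP2E1: 0.14 × 0.12 = 0.0168
CYP3A4: 0.69 (unchanged)
Other: 0.17 (unchanged)
CL_new/CL_old = 0.0168 + 0.69 + 0.17 = 0.8768.
Steady-state plasma level ∝ 1/CL, so new value = 8.96 / 0.8768 = 10.2 mg/L.

10.2 mg/L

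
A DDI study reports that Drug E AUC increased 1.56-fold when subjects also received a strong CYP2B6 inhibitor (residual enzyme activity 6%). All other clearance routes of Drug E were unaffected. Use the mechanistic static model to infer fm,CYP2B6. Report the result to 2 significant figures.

0.38

Let x = fm,CYP2B6. Because AUC ∝ 1/CL, relative clearance fell to 1/1.56 = 0.641.
Only the CYP2B6 route changed, so 0.641 = x·0.06 + (1 − x), giving x = 0.38.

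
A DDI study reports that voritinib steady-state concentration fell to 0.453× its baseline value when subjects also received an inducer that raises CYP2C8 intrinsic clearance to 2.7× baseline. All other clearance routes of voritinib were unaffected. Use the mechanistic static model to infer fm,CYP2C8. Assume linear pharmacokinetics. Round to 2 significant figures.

0.71

Call the CYP2C8 fraction fm. After the interaction, CL_new/CL_old = fm × 2.7 + (1 − fm).
Steady-state concentration ratio = 1 / (new CL fraction), so new CL fraction = 1 / 0.453 = 2.208.
fm × 2.7 + 1 − fm = 2.208  ⇒  fm × (2.7 − 1) = 1.208  ⇒  fm = 0.71.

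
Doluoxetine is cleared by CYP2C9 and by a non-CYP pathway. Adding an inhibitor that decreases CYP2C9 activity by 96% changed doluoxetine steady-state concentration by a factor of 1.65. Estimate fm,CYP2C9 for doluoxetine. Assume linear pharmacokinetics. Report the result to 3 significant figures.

CL'/CL = 1 / 1.65 = 0.6061
0.04·fm + (1 − fm) = 0.6061
fm = (0.6061 − 1) / (0.04 − 1) = 0.410

0.410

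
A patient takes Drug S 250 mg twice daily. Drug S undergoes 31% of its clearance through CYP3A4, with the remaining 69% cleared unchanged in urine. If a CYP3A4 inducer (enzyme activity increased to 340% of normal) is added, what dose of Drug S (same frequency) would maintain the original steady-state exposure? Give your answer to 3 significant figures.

436 mg

The CYP3A4 pathway (31% of clearance) is boosted to 3.4× activity: 0.31 × 3.4 = 1.054.
Non-CYP routes (69%) are unchanged.
CL_new/CL_old = 1.054 + 0.69 = 1.744.
Css,avg = (dose rate)/CL, so holding Css fixed requires dose ∝ CL: 250 × 1.744 = 436 mg.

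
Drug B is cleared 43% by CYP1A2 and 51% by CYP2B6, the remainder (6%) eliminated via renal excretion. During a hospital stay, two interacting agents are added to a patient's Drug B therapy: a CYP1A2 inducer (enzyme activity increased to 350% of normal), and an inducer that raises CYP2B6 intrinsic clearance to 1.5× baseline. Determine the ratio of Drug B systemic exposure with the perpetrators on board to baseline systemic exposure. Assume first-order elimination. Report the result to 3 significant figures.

0.429

CYP1A2: 0.43 × 3.5 = 1.505
CYP2B6: 0.51 × 1.5 = 0.765
Other: 0.06 (unchanged)
New clearance relative to baseline: 1.505 + 0.765 + 0.06 = 2.33.
Systemic exposure ∝ 1/CL: fold-change = 1 / 2.33 = 0.429.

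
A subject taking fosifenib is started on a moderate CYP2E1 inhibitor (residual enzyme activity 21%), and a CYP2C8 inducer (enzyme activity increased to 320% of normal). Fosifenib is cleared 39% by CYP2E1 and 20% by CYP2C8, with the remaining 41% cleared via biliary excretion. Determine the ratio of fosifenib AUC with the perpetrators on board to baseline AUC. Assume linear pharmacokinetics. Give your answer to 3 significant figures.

CYP2E1: 0.39 × 0.21 = 0.0819
CYP2C8: 0.2 × 3.2 = 0.64
Other: 0.41 (unchanged)
Relative clearance = 0.0819 + 0.64 + 0.41 = 1.1319.
AUC ∝ 1/CL: fold-change = 1 / 1.1319 = 0.883.

0.883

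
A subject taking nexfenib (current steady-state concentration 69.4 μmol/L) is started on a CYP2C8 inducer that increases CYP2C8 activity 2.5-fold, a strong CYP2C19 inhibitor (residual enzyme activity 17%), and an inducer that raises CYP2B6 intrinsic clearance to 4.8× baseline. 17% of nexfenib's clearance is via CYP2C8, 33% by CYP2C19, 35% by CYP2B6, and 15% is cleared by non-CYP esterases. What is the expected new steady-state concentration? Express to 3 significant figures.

CYP2C8: 0.17 × 2.5 = 0.425
CYP2C19: 0.33 × 0.17 = 0.0561
CYP2B6: 0.35 × 4.8 = 1.68
Other: 0.15 (unchanged)
New clearance relative to baseline: 0.425 + 0.0561 + 1.68 + 0.15 = 2.3111.
New steady-state concentration = 69.4 / 2.3111 = 30.0 μmol/L (concentration scales inversely with clearance).

30.0 μmol/L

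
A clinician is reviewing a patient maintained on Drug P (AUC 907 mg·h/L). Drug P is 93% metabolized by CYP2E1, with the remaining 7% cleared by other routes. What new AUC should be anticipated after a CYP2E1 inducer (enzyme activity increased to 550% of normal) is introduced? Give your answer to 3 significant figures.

The CYP2E1 pathway (93% of clearance) rises to 5.5× activity: 0.93 × 5.5 = 5.115.
Non-CYP routes (7%) are unchanged.
CL_new/CL_old = 5.115 + 0.07 = 5.185.
New AUC = baseline ÷ relative clearance = 907 / 5.185 = 175 mg·h/L.

175 mg·h/L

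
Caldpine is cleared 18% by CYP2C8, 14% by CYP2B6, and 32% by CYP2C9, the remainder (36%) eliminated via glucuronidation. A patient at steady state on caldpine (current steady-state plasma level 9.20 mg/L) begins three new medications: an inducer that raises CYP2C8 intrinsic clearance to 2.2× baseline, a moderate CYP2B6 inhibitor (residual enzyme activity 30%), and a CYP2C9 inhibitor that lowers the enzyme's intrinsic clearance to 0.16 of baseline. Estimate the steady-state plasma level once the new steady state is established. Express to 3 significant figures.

The CYP2C8 pathway (18% of clearance) is boosted to 2.2× activity: 0.18 × 2.2 = 0.396.
The CYP2B6 pathway (14% of clearance) falls to 0.3× activity: 0.14 × 0.3 = 0.042.
The CYP2C9 pathway (32% of clearance) falls to 0.16× activity: 0.32 × 0.16 = 0.0512.
Non-CYP routes (36%) are unchanged.
CL_new/CL_old = 0.396 + 0.042 + 0.0512 + 0.36 = 0.8492.
Dividing the baseline by the relative clearance: 9.20 / 0.8492 = 10.8 mg/L.

10.8 mg/L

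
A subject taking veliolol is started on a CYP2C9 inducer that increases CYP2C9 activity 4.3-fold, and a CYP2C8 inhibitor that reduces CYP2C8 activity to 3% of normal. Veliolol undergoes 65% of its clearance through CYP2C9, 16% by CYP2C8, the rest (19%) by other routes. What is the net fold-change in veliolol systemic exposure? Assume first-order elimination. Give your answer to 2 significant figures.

0.33

The CYP2C9 pathway (65% of clearance) increases to 4.3× activity: 0.65 × 4.3 = 2.795.
The CYP2C8 pathway (16% of clearance) drops to 0.03× activity: 0.16 × 0.03 = 0.0048.
The remaining 19% of clearance is unaffected.
New clearance relative to baseline: 2.795 + 0.0048 + 0.19 = 2.9898.
Systemic exposure ∝ 1/CL: fold-change = 1 / 2.9898 = 0.33.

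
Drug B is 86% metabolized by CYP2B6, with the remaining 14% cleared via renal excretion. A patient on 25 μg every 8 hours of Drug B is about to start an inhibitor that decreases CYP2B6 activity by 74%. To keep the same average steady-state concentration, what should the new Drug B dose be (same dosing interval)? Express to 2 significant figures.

9.1 μg

The CYP2B6 pathway (86% of clearance) falls to 0.26× activity: 0.86 × 0.26 = 0.2236.
Non-CYP routes (14%) are unchanged.
CL_new/CL_old = 0.2236 + 0.14 = 0.3636.
Css,avg = (dose rate)/CL, so holding Css fixed requires dose ∝ CL: 25 × 0.3636 = 9.1 μg.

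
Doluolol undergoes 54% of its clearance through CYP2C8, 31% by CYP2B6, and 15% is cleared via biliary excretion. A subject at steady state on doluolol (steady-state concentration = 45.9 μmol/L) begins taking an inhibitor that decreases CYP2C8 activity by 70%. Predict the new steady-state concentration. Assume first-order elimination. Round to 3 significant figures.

The CYP2C8 pathway (54% of clearance) is reduced to 0.3× activity: 0.54 × 0.3 = 0.162.
CYP2B6 (31%) and the residual 15% are unaffected.
New clearance relative to baseline: 0.162 + 0.31 + 0.15 = 0.622.
With dosing unchanged, steady-state concentration scales as 1/CL: 45.9 / 0.622 = 73.8 μmol/L.

73.8 μmol/L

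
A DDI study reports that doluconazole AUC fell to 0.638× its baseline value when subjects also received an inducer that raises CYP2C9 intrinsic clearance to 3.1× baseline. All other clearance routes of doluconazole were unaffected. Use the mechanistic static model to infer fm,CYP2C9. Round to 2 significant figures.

Let x = fm,CYP2C9. Because AUC ∝ 1/CL, relative clearance rose to 1/0.638 = 1.567.
Setting x·3.1 + (1 − x) = 1.567 and solving: x = (1.567 − 1)/(3.1 − 1) = 0.27.

0.27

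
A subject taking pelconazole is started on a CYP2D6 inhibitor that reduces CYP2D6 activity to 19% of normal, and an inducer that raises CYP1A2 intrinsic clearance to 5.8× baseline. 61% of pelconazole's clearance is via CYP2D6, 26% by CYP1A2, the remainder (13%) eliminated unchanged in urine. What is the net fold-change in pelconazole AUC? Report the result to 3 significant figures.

0.570

CYP2D6: 0.61 × 0.19 = 0.1159
CYP1A2: 0.26 × 5.8 = 1.508
Other: 0.13 (unchanged)
CL_new/CL_old = 0.1159 + 1.508 + 0.13 = 1.7539.
AUC ∝ 1/CL: fold-change = 1 / 1.7539 = 0.570.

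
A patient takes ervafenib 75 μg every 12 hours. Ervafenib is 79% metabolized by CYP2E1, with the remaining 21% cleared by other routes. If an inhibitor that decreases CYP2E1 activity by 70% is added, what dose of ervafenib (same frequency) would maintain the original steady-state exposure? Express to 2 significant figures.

CYP2E1: 0.79 × 0.3 = 0.237
Other: 0.21 (unchanged)
CL_new/CL_old = 0.237 + 0.21 = 0.447.
Exposure is unchanged when dose changes in proportion to clearance. New dose = 75 μg × 0.447 = 34 μg.

34 μg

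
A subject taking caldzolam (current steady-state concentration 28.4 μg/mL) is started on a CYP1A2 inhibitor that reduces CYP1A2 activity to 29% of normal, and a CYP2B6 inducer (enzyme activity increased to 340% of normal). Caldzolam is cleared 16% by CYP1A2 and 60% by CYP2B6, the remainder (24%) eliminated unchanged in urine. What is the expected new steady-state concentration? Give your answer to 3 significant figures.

12.2 μg/mL

The CYP1A2 pathway (16% of clearance) is reduced to 0.29× activity: 0.16 × 0.29 = 0.0464.
The CYP2B6 pathway (60% of clearance) is boosted to 3.4× activity: 0.6 × 3.4 = 2.04.
The remaining 24% of clearance is unaffected.
CL_new/CL_old = 0.0464 + 2.04 + 0.24 = 2.3264.
Dividing the baseline by the relative clearance: 28.4 / 2.3264 = 12.2 μg/mL.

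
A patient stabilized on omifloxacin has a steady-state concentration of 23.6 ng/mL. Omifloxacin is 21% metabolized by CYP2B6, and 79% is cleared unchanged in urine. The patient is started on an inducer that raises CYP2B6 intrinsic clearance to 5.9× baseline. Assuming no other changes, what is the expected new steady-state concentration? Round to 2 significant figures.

12 ng/mL

The CYP2B6 pathway (21% of clearance) rises to 5.9× activity: 0.21 × 5.9 = 1.239.
Non-CYP routes (79%) are unchanged.
Relative clearance = 1.239 + 0.79 = 2.029.
Steady-state concentration ∝ 1/CL, so new value = 23.6 / 2.029 = 12 ng/mL.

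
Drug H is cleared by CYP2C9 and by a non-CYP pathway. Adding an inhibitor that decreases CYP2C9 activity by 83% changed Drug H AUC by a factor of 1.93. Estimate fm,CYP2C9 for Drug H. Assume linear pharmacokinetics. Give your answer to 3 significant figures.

Let x = fm,CYP2C9. Because AUC ∝ 1/CL, relative clearance fell to 1/1.93 = 0.5181.
Only the CYP2C9 route changed, so 0.5181 = x·0.17 + (1 − x), giving x = 0.581.

0.581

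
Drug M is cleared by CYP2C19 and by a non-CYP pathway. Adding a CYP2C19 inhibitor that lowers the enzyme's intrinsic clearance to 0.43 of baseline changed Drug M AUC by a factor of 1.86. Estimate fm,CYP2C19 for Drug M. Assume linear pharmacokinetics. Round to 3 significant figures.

CL'/CL = 1 / 1.86 = 0.5376
0.43·fm + (1 − fm) = 0.5376
fm = (0.5376 − 1) / (0.43 − 1) = 0.811

0.811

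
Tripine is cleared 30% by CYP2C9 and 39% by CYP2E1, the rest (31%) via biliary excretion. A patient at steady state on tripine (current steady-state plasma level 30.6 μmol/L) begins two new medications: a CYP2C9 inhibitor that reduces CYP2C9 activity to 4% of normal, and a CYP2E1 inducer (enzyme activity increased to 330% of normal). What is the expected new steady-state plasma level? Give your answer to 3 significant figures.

The CYP2C9 pathway (30% of clearance) falls to 0.04× activity: 0.3 × 0.04 = 0.012.
The CYP2E1 pathway (39% of clearance) is boosted to 3.3× activity: 0.39 × 3.3 = 1.287.
Non-CYP routes (31%) are unchanged.
Relative clearance = 0.012 + 1.287 + 0.31 = 1.609.
Dividing the baseline by the relative clearance: 30.6 / 1.609 = 19.0 μmol/L.

19.0 μmol/L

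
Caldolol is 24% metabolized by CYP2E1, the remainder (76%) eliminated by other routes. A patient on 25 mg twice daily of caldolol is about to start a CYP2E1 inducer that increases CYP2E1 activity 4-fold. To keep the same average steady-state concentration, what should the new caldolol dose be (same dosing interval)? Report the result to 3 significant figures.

43.0 mg

The CYP2E1 pathway (24% of clearance) rises to 4× activity: 0.24 × 4 = 0.96.
The remaining 76% of clearance is unaffected.
Relative clearance = 0.96 + 0.76 = 1.72.
Exposure is unchanged when dose changes in proportion to clearance. New dose = 25 mg × 1.72 = 43.0 mg.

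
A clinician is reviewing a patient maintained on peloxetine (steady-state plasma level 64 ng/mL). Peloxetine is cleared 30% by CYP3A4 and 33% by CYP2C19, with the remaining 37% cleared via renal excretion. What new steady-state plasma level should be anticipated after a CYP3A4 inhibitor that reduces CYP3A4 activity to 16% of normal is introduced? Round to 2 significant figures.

86 ng/mL

CYP3A4: 0.3 × 0.16 = 0.048
CYP2C19: 0.33 (unchanged)
Other: 0.37 (unchanged)
New clearance relative to baseline: 0.048 + 0.33 + 0.37 = 0.748.
New steady-state plasma level = baseline ÷ relative clearance = 64 / 0.748 = 86 ng/mL.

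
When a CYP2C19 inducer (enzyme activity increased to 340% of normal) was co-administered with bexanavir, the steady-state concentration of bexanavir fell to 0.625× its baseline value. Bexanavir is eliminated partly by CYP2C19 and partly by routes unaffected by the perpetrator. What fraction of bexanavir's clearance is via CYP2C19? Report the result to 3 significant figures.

0.250

Write x for the fraction cleared via CYP2C19. The observed steady-state concentration change means clearance rose to 1/0.625 = 1.6 of baseline.
Setting x·3.4 + (1 − x) = 1.6 and solving: x = (1.6 − 1)/(3.4 − 1) = 0.250.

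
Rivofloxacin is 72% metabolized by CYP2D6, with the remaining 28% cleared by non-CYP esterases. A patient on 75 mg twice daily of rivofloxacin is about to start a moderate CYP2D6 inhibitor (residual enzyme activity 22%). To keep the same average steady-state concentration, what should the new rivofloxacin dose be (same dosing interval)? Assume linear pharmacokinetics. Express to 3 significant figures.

The CYP2D6 pathway (72% of clearance) is reduced to 0.22× activity: 0.72 × 0.22 = 0.1584.
The remaining 28% of clearance is unaffected.
Relative clearance = 0.1584 + 0.28 = 0.4384.
Exposure is unchanged when dose changes in proportion to clearance. New dose = 75 mg × 0.4384 = 32.9 mg.

32.9 mg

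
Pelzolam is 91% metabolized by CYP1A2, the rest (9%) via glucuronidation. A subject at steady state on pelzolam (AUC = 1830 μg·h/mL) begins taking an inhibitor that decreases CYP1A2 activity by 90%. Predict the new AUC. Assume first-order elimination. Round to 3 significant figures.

1.01 × 10⁴ μg·h/mL

The CYP1A2 pathway (91% of clearance) drops to 0.1× activity: 0.91 × 0.1 = 0.091.
The remaining 9% of clearance is unaffected.
CL_new/CL_old = 0.091 + 0.09 = 0.181.
New AUC = baseline ÷ relative clearance = 1830 / 0.181 = 1.01 × 10⁴ μg·h/mL.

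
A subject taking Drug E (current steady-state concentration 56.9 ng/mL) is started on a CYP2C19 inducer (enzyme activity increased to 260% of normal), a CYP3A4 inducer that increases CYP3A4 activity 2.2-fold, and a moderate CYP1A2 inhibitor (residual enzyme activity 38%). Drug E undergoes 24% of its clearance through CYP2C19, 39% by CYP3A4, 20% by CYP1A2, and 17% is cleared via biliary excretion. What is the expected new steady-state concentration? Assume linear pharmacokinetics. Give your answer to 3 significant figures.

The CYP2C19 pathway (24% of clearance) is boosted to 2.6× activity: 0.24 × 2.6 = 0.624.
The CYP3A4 pathway (39% of clearance) is boosted to 2.2× activity: 0.39 × 2.2 = 0.858.
The CYP1A2 pathway (20% of clearance) is reduced to 0.38× activity: 0.2 × 0.38 = 0.076.
Non-CYP routes (17%) are unchanged.
New clearance relative to baseline: 0.624 + 0.858 + 0.076 + 0.17 = 1.728.
New steady-state concentration = 56.9 / 1.728 = 32.9 ng/mL (concentration scales inversely with clearance).

32.9 ng/mL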